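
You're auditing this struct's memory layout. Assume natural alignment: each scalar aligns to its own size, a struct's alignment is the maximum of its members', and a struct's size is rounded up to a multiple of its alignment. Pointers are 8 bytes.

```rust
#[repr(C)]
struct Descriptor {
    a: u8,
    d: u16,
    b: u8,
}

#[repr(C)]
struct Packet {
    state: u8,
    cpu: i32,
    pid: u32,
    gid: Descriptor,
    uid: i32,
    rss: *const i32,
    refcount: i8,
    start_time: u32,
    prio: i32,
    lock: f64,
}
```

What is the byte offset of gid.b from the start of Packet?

Descriptor: a at 0 (size 1, align 1) → ends 1; pad 1 to align 2 for d; d at 2 (size 2, align 2) → ends 4; b at 4 (size 1, align 1) → ends 5; tail pad 1 to reach multiple of 2; total 6 bytes, alignment 2
state at 0 (size 1, align 1) → ends 1
pad 3 to align 4 for cpu
cpu at 4 (size 4, align 4) → ends 8
pid at 8 (size 4, align 4) → ends 12
gid at 12 (size 6, align 2) → ends 18
within Descriptor: b at 4
12 + 4 = 16

16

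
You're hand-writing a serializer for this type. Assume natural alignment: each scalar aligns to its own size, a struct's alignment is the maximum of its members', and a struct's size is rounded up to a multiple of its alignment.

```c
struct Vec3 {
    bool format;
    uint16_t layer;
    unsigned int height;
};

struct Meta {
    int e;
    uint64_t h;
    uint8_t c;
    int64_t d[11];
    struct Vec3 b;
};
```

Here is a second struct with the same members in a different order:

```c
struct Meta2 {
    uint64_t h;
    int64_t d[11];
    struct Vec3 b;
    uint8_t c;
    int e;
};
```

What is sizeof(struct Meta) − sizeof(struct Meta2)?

Vec3: @0: format [1B, align 1] → 1; +1 pad (align 2); @2: layer [2B, align 2] → 4; @4: height [4B, align 4] → 8; size 8, align 4
@0: e [4B, align 4] → 4
+4 pad (align 8)
@8: h [8B, align 8] → 16
@16: c [1B, align 1] → 17
+7 pad (align 8)
@24: d [88B, align 8] → 112
@112: b [8B, align 4] → 120
size 120, align 8
— Meta2 —
@0: h [8B, align 8] → 8
@8: d [88B, align 8] → 96
@96: b [8B, align 4] → 104
@104: c [1B, align 1] → 105
+3 pad (align 4)
@108: e [4B, align 4] → 112
size 112, align 8
120 − 112 = 8

8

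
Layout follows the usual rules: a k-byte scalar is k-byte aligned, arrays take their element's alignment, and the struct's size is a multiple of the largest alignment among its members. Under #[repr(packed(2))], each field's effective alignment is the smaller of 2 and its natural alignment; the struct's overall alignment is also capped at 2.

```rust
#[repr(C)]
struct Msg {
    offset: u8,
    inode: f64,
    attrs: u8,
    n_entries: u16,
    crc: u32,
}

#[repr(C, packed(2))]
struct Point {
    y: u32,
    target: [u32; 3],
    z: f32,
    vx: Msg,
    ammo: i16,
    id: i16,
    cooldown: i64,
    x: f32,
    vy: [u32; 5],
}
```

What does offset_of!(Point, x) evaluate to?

Msg: offset at 0 (size 1, align 1) → ends 1; pad 7 to align 8 for inode; inode at 8 (size 8, align 8) → ends 16; attrs at 16 (size 1, align 1) → ends 17; pad 1 to align 2 for n_entries; n_entries at 18 (size 2, align 2) → ends 20; crc at 20 (size 4, align 4) → ends 24; total 24 bytes, alignment 8
y at 0 (size 4, align 2) → ends 4
target at 4 (size 12, align 2) → ends 16
z at 16 (size 4, align 2) → ends 20
vx at 20 (size 24, align 2) → ends 44
ammo at 44 (size 2, align 2) → ends 46
id at 46 (size 2, align 2) → ends 48
cooldown at 48 (size 8, align 2) → ends 56
x at 56 (size 4, align 2) → ends 60

56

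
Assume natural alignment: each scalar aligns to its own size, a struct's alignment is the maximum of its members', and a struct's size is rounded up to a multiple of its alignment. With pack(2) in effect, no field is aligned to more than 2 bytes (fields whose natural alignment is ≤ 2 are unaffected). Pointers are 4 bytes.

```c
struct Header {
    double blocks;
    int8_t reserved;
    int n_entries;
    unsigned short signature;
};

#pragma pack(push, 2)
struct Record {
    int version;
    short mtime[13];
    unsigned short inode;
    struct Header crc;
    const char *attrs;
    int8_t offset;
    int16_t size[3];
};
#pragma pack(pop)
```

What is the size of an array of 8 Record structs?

Header: 0..8  blocks  (8B, 8-aligned); 8..9  reserved  (1B, 1-aligned); 9..12  -- padding (3B); 12..16  n_entries  (4B, 4-aligned); 16..18  signature  (2B, 2-aligned); 18..24  -- tail padding (6B); sizeof = 24, alignof = 8
0..4  version  (4B, 2-aligned)
4..30  mtime  (26B, 2-aligned)
30..32  inode  (2B, 2-aligned)
32..56  crc  (24B, 2-aligned)
56..60  attrs  (4B, 2-aligned)
60..61  offset  (1B, 1-aligned)
61..62  -- padding (1B)
62..68  size  (6B, 2-aligned)
sizeof = 68, alignof = 2
array of 8: 8 × 68 = 544

544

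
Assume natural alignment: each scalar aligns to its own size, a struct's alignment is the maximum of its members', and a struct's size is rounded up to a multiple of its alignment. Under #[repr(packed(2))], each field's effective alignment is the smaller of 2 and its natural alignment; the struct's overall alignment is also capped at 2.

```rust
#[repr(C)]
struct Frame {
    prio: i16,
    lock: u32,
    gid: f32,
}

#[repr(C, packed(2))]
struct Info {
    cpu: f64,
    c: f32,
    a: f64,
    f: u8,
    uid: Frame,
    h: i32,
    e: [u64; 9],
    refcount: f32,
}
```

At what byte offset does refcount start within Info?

110

Frame: prio at 0 (size 2, align 2) → ends 2; pad 2 to align 4 for lock; lock at 4 (size 4, align 4) → ends 8; gid at 8 (size 4, align 4) → ends 12; total 12 bytes, alignment 4
cpu at 0 (size 8, align 2) → ends 8
c at 8 (size 4, align 2) → ends 12
a at 12 (size 8, align 2) → ends 20
f at 20 (size 1, align 1) → ends 21
pad 1 to align 2 for uid
uid at 22 (size 12, align 2) → ends 34
h at 34 (size 4, align 2) → ends 38
e at 38 (size 72, align 2) → ends 110
refcount at 110 (size 4, align 2) → ends 114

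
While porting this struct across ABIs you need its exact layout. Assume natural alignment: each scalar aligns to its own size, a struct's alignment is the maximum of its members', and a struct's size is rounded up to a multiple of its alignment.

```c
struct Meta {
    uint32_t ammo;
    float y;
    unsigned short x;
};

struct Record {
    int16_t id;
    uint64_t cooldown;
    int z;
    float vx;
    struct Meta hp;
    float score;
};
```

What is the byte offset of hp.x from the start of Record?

32

Meta: 0..4  ammo  (4B, 4-aligned); 4..8  y  (4B, 4-aligned); 8..10  x  (2B, 2-aligned); 10..12  -- tail padding (2B); sizeof = 12, alignof = 4
0..2  id  (2B, 2-aligned)
2..8  -- padding (6B)
8..16  cooldown  (8B, 8-aligned)
16..20  z  (4B, 4-aligned)
20..24  vx  (4B, 4-aligned)
24..36  hp  (12B, 4-aligned)
within Meta: x at 8
24 + 8 = 32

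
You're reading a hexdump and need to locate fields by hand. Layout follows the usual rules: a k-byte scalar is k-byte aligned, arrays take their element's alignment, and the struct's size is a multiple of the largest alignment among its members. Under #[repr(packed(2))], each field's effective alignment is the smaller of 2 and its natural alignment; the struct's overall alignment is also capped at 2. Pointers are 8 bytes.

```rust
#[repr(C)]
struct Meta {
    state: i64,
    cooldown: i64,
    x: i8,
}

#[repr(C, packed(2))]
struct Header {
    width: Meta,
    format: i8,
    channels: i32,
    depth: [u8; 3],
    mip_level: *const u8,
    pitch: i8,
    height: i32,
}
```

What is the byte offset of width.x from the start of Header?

16

Meta: 0..8  state  (8B, 8-aligned); 8..16  cooldown  (8B, 8-aligned); 16..17  x  (1B, 1-aligned); 17..24  -- tail padding (7B); sizeof = 24, alignof = 8
0..24  width  (24B, 2-aligned)
within Meta: x at 16
0 + 16 = 16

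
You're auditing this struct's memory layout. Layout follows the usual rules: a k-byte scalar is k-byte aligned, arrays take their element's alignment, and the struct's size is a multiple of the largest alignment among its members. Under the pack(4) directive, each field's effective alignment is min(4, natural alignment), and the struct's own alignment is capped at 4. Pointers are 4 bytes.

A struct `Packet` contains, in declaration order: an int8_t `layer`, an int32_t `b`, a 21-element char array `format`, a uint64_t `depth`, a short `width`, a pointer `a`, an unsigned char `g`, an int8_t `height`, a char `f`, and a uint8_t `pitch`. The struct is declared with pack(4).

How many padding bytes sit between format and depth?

3

0..1  layer  (1B, 1-aligned)
1..4  -- padding (3B)
4..8  b  (4B, 4-aligned)
8..29  format  (21B, 1-aligned)
29..32  -- padding (3B)
32..40  depth  (8B, 4-aligned)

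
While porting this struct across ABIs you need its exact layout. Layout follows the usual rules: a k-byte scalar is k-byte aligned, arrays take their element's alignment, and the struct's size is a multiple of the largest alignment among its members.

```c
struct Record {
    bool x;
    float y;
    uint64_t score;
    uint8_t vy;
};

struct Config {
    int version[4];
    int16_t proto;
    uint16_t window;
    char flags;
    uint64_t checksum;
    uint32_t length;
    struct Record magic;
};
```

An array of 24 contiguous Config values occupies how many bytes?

1536

Record: @0: x [1B, align 1] → 1; +3 pad (align 4); @4: y [4B, align 4] → 8; @8: score [8B, align 8] → 16; @16: vy [1B, align 1] → 17; +7 tail pad (align 8); size 24, align 8
@0: version [16B, align 4] → 16
@16: proto [2B, align 2] → 18
@18: window [2B, align 2] → 20
@20: flags [1B, align 1] → 21
+3 pad (align 8)
@24: checksum [8B, align 8] → 32
@32: length [4B, align 4] → 36
+4 pad (align 8)
@40: magic [24B, align 8] → 64
size 64, align 8
array of 24: 24 × 64 = 1536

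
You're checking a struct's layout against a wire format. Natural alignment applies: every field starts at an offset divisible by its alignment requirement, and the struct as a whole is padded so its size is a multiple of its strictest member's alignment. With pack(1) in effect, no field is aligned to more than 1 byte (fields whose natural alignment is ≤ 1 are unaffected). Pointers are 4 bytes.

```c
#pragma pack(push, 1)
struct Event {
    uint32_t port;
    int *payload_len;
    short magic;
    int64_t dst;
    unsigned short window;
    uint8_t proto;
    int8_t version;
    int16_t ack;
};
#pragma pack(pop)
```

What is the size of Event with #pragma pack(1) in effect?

port at 0 (size 4, align 1) → ends 4
payload_len at 4 (size 4, align 1) → ends 8
magic at 8 (size 2, align 1) → ends 10
dst at 10 (size 8, align 1) → ends 18
window at 18 (size 2, align 1) → ends 20
proto at 20 (size 1, align 1) → ends 21
version at 21 (size 1, align 1) → ends 22
ack at 22 (size 2, align 1) → ends 24
total 24 bytes, alignment 1

24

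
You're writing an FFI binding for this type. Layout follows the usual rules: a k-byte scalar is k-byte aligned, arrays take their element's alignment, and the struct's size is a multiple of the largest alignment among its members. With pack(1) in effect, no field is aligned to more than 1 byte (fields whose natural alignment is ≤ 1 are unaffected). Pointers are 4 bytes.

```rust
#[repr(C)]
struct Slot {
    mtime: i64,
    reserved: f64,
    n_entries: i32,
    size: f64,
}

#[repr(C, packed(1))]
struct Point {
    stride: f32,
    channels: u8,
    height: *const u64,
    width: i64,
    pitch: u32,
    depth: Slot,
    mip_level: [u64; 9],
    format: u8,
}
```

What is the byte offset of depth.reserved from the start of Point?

29

Slot: @0: mtime [8B, align 8] → 8; @8: reserved [8B, align 8] → 16; @16: n_entries [4B, align 4] → 20; +4 pad (align 8); @24: size [8B, align 8] → 32; size 32, align 8
@0: stride [4B, align 1] → 4
@4: channels [1B, align 1] → 5
@5: height [4B, align 1] → 9
@9: width [8B, align 1] → 17
@17: pitch [4B, align 1] → 21
@21: depth [32B, align 1] → 53
within Slot: reserved at 8
21 + 8 = 29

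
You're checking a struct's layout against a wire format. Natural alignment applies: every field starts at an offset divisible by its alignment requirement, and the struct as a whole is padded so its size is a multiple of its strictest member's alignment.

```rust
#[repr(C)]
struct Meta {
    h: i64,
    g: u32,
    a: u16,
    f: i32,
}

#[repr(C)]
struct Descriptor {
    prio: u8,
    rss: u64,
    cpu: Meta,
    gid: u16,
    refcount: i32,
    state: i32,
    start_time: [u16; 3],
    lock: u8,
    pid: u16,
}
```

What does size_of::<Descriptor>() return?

Meta: h at 0 (size 8, align 8) → ends 8; g at 8 (size 4, align 4) → ends 12; a at 12 (size 2, align 2) → ends 14; pad 2 to align 4 for f; f at 16 (size 4, align 4) → ends 20; tail pad 4 to reach multiple of 8; total 24 bytes, alignment 8
prio at 0 (size 1, align 1) → ends 1
pad 7 to align 8 for rss
rss at 8 (size 8, align 8) → ends 16
cpu at 16 (size 24, align 8) → ends 40
gid at 40 (size 2, align 2) → ends 42
pad 2 to align 4 for refcount
refcount at 44 (size 4, align 4) → ends 48
state at 48 (size 4, align 4) → ends 52
start_time at 52 (size 6, align 2) → ends 58
lock at 58 (size 1, align 1) → ends 59
pad 1 to align 2 for pid
pid at 60 (size 2, align 2) → ends 62
tail pad 2 to reach multiple of 8
total 64 bytes, alignment 8

64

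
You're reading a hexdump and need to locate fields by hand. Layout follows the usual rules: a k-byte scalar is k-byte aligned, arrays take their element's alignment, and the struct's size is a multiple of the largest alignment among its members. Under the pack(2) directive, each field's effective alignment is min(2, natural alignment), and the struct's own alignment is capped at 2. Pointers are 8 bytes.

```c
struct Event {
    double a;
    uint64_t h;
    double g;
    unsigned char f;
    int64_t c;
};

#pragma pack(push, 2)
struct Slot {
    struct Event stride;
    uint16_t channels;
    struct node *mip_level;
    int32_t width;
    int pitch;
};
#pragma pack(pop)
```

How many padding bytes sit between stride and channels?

Event: a at 0 (size 8, align 8) → ends 8; h at 8 (size 8, align 8) → ends 16; g at 16 (size 8, align 8) → ends 24; f at 24 (size 1, align 1) → ends 25; pad 7 to align 8 for c; c at 32 (size 8, align 8) → ends 40; total 40 bytes, alignment 8
stride at 0 (size 40, align 2) → ends 40
channels at 40 (size 2, align 2) → ends 42

0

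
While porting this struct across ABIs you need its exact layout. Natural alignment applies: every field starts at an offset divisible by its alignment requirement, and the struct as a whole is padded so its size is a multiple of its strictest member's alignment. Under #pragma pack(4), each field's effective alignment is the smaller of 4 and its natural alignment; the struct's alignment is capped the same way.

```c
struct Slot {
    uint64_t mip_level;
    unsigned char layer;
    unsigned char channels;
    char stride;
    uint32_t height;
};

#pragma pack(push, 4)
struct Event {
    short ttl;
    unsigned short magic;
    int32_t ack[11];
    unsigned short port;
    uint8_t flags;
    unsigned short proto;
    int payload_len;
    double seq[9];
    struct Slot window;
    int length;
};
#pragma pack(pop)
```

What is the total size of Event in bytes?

152 bytes

Slot: mip_level at 0 (size 8, align 8) → ends 8; layer at 8 (size 1, align 1) → ends 9; channels at 9 (size 1, align 1) → ends 10; stride at 10 (size 1, align 1) → ends 11; pad 1 to align 4 for height; height at 12 (size 4, align 4) → ends 16; total 16 bytes, alignment 8
ttl at 0 (size 2, align 2) → ends 2
magic at 2 (size 2, align 2) → ends 4
ack at 4 (size 44, align 4) → ends 48
port at 48 (size 2, align 2) → ends 50
flags at 50 (size 1, align 1) → ends 51
pad 1 to align 2 for proto
proto at 52 (size 2, align 2) → ends 54
pad 2 to align 4 for payload_len
payload_len at 56 (size 4, align 4) → ends 60
seq at 60 (size 72, align 4) → ends 132
window at 132 (size 16, align 4) → ends 148
length at 148 (size 4, align 4) → ends 152
total 152 bytes, alignment 4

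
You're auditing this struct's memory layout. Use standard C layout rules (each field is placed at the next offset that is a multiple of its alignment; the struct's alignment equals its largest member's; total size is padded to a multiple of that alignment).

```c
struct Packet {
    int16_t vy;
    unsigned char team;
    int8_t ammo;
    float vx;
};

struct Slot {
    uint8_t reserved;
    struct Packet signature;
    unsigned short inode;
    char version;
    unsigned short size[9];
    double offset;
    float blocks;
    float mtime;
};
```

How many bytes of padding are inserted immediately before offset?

6

Packet: 0..2  vy  (2B, 2-aligned); 2..3  team  (1B, 1-aligned); 3..4  ammo  (1B, 1-aligned); 4..8  vx  (4B, 4-aligned); sizeof = 8, alignof = 4
0..1  reserved  (1B, 1-aligned)
1..4  -- padding (3B)
4..12  signature  (8B, 4-aligned)
12..14  inode  (2B, 2-aligned)
14..15  version  (1B, 1-aligned)
15..16  -- padding (1B)
16..34  size  (18B, 2-aligned)
34..40  -- padding (6B)
40..48  offset  (8B, 8-aligned)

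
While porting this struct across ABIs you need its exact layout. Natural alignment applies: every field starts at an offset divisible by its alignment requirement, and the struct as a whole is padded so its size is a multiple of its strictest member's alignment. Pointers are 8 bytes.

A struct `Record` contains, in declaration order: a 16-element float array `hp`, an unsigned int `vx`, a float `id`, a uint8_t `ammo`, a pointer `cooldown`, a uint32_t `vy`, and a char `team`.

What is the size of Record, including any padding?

hp at 0 (size 64, align 4) → ends 64
vx at 64 (size 4, align 4) → ends 68
id at 68 (size 4, align 4) → ends 72
ammo at 72 (size 1, align 1) → ends 73
pad 7 to align 8 for cooldown
cooldown at 80 (size 8, align 8) → ends 88
vy at 88 (size 4, align 4) → ends 92
team at 92 (size 1, align 1) → ends 93
tail pad 3 to reach multiple of 8
total 96 bytes, alignment 8

96 bytes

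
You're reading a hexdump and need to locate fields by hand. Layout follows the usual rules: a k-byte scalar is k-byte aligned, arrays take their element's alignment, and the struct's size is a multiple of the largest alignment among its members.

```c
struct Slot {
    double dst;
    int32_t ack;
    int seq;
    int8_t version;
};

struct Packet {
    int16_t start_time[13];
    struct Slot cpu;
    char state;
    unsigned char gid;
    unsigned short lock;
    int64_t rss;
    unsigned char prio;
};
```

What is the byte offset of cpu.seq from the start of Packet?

44

Slot: @0: dst [8B, align 8] → 8; @8: ack [4B, align 4] → 12; @12: seq [4B, align 4] → 16; @16: version [1B, align 1] → 17; +7 tail pad (align 8); size 24, align 8
@0: start_time [26B, align 2] → 26
+6 pad (align 8)
@32: cpu [24B, align 8] → 56
within Slot: seq at 12
32 + 12 = 44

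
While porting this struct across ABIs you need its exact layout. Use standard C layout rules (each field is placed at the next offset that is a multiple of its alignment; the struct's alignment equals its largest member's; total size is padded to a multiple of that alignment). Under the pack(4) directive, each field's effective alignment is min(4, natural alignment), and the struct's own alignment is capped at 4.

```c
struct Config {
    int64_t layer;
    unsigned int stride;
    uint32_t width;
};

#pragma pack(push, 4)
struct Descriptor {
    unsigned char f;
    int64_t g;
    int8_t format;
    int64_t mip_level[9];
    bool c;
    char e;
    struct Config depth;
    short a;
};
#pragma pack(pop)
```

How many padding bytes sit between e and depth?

2

Config: @0: layer [8B, align 8] → 8; @8: stride [4B, align 4] → 12; @12: width [4B, align 4] → 16; size 16, align 8
@0: f [1B, align 1] → 1
+3 pad (align 4)
@4: g [8B, align 4] → 12
@12: format [1B, align 1] → 13
+3 pad (align 4)
@16: mip_level [72B, align 4] → 88
@88: c [1B, align 1] → 89
@89: e [1B, align 1] → 90
+2 pad (align 4)
@92: depth [16B, align 4] → 108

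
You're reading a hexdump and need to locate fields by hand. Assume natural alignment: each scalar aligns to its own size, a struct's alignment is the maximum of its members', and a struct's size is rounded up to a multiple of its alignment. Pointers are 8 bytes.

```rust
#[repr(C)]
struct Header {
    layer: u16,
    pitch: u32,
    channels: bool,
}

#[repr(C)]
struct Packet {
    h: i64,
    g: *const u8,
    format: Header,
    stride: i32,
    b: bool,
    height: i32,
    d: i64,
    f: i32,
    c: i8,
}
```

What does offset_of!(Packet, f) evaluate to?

48

Header: layer at 0 (size 2, align 2) → ends 2; pad 2 to align 4 for pitch; pitch at 4 (size 4, align 4) → ends 8; channels at 8 (size 1, align 1) → ends 9; tail pad 3 to reach multiple of 4; total 12 bytes, alignment 4
h at 0 (size 8, align 8) → ends 8
g at 8 (size 8, align 8) → ends 16
format at 16 (size 12, align 4) → ends 28
stride at 28 (size 4, align 4) → ends 32
b at 32 (size 1, align 1) → ends 33
pad 3 to align 4 for height
height at 36 (size 4, align 4) → ends 40
d at 40 (size 8, align 8) → ends 48
f at 48 (size 4, align 4) → ends 52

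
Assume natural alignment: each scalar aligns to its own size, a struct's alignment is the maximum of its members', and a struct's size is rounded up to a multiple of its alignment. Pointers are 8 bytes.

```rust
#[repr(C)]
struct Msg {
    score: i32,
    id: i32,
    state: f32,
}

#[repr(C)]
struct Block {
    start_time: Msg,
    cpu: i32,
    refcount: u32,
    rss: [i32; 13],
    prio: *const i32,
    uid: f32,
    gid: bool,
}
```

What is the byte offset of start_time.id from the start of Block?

Msg: 0..4  score  (4B, 4-aligned); 4..8  id  (4B, 4-aligned); 8..12  state  (4B, 4-aligned); sizeof = 12, alignof = 4
0..12  start_time  (12B, 4-aligned)
within Msg: id at 4
0 + 4 = 4

4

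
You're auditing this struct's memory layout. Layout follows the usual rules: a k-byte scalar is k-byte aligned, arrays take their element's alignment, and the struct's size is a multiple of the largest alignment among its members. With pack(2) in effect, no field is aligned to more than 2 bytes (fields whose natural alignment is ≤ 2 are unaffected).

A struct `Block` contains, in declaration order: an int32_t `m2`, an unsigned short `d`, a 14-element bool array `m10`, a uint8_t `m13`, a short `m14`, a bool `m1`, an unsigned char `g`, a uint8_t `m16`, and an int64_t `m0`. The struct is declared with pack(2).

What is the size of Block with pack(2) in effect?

m2 at 0 (size 4, align 2) → ends 4
d at 4 (size 2, align 2) → ends 6
m10 at 6 (size 14, align 1) → ends 20
m13 at 20 (size 1, align 1) → ends 21
pad 1 to align 2 for m14
m14 at 22 (size 2, align 2) → ends 24
m1 at 24 (size 1, align 1) → ends 25
g at 25 (size 1, align 1) → ends 26
m16 at 26 (size 1, align 1) → ends 27
pad 1 to align 2 for m0
m0 at 28 (size 8, align 2) → ends 36
total 36 bytes, alignment 2

36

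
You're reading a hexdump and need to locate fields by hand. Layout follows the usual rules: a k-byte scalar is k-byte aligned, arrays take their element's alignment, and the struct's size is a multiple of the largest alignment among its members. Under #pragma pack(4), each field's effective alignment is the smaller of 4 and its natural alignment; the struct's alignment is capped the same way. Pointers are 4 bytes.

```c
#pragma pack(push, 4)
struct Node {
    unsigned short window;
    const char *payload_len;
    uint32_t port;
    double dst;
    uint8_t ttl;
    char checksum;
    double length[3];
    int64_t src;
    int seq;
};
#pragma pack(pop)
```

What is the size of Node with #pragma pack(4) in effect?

60

@0: window [2B, align 2] → 2
+2 pad (align 4)
@4: payload_len [4B, align 4] → 8
@8: port [4B, align 4] → 12
@12: dst [8B, align 4] → 20
@20: ttl [1B, align 1] → 21
@21: checksum [1B, align 1] → 22
+2 pad (align 4)
@24: length [24B, align 4] → 48
@48: src [8B, align 4] → 56
@56: seq [4B, align 4] → 60
size 60, align 4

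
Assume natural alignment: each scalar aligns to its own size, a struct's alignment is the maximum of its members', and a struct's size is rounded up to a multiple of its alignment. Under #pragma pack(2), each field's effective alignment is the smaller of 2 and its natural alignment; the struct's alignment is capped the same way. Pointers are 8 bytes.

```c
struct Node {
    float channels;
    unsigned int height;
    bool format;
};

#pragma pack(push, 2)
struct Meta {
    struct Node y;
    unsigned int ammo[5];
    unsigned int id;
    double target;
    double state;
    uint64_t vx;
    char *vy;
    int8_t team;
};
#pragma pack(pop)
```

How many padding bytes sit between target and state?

Node: @0: channels [4B, align 4] → 4; @4: height [4B, align 4] → 8; @8: format [1B, align 1] → 9; +3 tail pad (align 4); size 12, align 4
@0: y [12B, align 2] → 12
@12: ammo [20B, align 2] → 32
@32: id [4B, align 2] → 36
@36: target [8B, align 2] → 44
@44: state [8B, align 2] → 52

0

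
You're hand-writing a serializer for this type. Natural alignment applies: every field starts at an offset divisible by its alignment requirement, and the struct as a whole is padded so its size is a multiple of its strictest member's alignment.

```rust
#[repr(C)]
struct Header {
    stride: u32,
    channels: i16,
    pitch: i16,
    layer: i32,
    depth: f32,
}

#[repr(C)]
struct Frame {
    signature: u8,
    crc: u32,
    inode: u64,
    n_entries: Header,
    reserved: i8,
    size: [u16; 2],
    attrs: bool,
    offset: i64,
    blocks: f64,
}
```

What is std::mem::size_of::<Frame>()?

56 bytes

Header: 0..4  stride  (4B, 4-aligned); 4..6  channels  (2B, 2-aligned); 6..8  pitch  (2B, 2-aligned); 8..12  layer  (4B, 4-aligned); 12..16  depth  (4B, 4-aligned); sizeof = 16, alignof = 4
0..1  signature  (1B, 1-aligned)
1..4  -- padding (3B)
4..8  crc  (4B, 4-aligned)
8..16  inode  (8B, 8-aligned)
16..32  n_entries  (16B, 4-aligned)
32..33  reserved  (1B, 1-aligned)
33..34  -- padding (1B)
34..38  size  (4B, 2-aligned)
38..39  attrs  (1B, 1-aligned)
39..40  -- padding (1B)
40..48  offset  (8B, 8-aligned)
48..56  blocks  (8B, 8-aligned)
sizeof = 56, alignof = 8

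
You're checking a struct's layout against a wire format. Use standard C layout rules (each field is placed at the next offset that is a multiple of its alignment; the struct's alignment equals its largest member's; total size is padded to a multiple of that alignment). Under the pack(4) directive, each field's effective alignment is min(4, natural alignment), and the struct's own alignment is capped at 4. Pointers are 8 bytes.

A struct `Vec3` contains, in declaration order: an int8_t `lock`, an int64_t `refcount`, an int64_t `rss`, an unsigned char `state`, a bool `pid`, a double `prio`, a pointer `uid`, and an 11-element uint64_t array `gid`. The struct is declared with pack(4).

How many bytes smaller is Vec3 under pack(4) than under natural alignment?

8

natural layout:
  @0: lock [1B, align 1] → 1
  +7 pad (align 8)
  @8: refcount [8B, align 8] → 16
  @16: rss [8B, align 8] → 24
  @24: state [1B, align 1] → 25
  @25: pid [1B, align 1] → 26
  +6 pad (align 8)
  @32: prio [8B, align 8] → 40
  @40: uid [8B, align 8] → 48
  @48: gid [88B, align 8] → 136
  size 136, align 8
packed(4) layout:
  @0: lock [1B, align 1] → 1
  +3 pad (align 4)
  @4: refcount [8B, align 4] → 12
  @12: rss [8B, align 4] → 20
  @20: state [1B, align 1] → 21
  @21: pid [1B, align 1] → 22
  +2 pad (align 4)
  @24: prio [8B, align 4] → 32
  @32: uid [8B, align 4] → 40
  @40: gid [88B, align 4] → 128
  size 128, align 4
136 − 128 = 8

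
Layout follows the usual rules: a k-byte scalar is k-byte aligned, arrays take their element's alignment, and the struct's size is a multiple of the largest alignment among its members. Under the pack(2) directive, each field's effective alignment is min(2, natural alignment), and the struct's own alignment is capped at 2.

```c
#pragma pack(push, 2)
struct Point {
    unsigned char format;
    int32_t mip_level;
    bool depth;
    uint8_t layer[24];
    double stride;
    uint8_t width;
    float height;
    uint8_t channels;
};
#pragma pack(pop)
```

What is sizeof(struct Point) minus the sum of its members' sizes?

4

0..1  format  (1B, 1-aligned)
1..2  -- padding (1B)
2..6  mip_level  (4B, 2-aligned)
6..7  depth  (1B, 1-aligned)
7..31  layer  (24B, 1-aligned)
31..32  -- padding (1B)
32..40  stride  (8B, 2-aligned)
40..41  width  (1B, 1-aligned)
41..42  -- padding (1B)
42..46  height  (4B, 2-aligned)
46..47  channels  (1B, 1-aligned)
47..48  -- tail padding (1B)
sizeof = 48, alignof = 2
data bytes 44, size 48 → padding 4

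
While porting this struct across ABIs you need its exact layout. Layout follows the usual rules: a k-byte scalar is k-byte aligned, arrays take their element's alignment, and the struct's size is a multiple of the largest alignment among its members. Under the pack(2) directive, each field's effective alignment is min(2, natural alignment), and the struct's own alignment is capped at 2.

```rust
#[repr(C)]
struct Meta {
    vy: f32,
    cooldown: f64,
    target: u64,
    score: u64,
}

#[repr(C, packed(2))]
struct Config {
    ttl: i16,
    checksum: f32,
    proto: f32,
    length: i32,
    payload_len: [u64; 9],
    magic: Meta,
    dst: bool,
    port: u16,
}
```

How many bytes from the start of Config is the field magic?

Meta: vy at 0 (size 4, align 4) → ends 4; pad 4 to align 8 for cooldown; cooldown at 8 (size 8, align 8) → ends 16; target at 16 (size 8, align 8) → ends 24; score at 24 (size 8, align 8) → ends 32; total 32 bytes, alignment 8
ttl at 0 (size 2, align 2) → ends 2
checksum at 2 (size 4, align 2) → ends 6
proto at 6 (size 4, align 2) → ends 10
length at 10 (size 4, align 2) → ends 14
payload_len at 14 (size 72, align 2) → ends 86
magic at 86 (size 32, align 2) → ends 118

86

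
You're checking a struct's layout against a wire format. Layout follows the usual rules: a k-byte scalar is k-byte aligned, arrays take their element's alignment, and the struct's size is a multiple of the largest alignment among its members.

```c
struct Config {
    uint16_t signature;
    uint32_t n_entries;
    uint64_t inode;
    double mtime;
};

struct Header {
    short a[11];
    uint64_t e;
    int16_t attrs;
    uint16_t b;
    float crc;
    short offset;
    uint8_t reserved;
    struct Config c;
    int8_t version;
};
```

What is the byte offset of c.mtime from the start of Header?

64

Config: @0: signature [2B, align 2] → 2; +2 pad (align 4); @4: n_entries [4B, align 4] → 8; @8: inode [8B, align 8] → 16; @16: mtime [8B, align 8] → 24; size 24, align 8
@0: a [22B, align 2] → 22
+2 pad (align 8)
@24: e [8B, align 8] → 32
@32: attrs [2B, align 2] → 34
@34: b [2B, align 2] → 36
@36: crc [4B, align 4] → 40
@40: offset [2B, align 2] → 42
@42: reserved [1B, align 1] → 43
+5 pad (align 8)
@48: c [24B, align 8] → 72
within Config: mtime at 16
48 + 16 = 64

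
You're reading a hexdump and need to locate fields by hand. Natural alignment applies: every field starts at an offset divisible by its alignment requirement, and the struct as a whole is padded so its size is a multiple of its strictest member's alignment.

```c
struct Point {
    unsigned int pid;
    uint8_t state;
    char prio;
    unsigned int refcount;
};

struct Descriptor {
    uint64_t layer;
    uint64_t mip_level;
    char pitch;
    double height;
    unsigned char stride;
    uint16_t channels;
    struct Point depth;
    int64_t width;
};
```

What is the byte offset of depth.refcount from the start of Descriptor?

44

Point: pid at 0 (size 4, align 4) → ends 4; state at 4 (size 1, align 1) → ends 5; prio at 5 (size 1, align 1) → ends 6; pad 2 to align 4 for refcount; refcount at 8 (size 4, align 4) → ends 12; total 12 bytes, alignment 4
layer at 0 (size 8, align 8) → ends 8
mip_level at 8 (size 8, align 8) → ends 16
pitch at 16 (size 1, align 1) → ends 17
pad 7 to align 8 for height
height at 24 (size 8, align 8) → ends 32
stride at 32 (size 1, align 1) → ends 33
pad 1 to align 2 for channels
channels at 34 (size 2, align 2) → ends 36
depth at 36 (size 12, align 4) → ends 48
within Point: refcount at 8
36 + 8 = 44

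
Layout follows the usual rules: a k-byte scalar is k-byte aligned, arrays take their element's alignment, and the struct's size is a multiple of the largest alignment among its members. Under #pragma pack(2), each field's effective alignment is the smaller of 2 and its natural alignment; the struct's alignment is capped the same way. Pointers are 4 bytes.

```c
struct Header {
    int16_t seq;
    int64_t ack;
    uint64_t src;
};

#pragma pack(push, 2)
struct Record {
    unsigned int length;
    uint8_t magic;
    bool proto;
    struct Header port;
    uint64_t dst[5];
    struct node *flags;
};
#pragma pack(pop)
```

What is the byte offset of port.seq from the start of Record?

6

Header: seq at 0 (size 2, align 2) → ends 2; pad 6 to align 8 for ack; ack at 8 (size 8, align 8) → ends 16; src at 16 (size 8, align 8) → ends 24; total 24 bytes, alignment 8
length at 0 (size 4, align 2) → ends 4
magic at 4 (size 1, align 1) → ends 5
proto at 5 (size 1, align 1) → ends 6
port at 6 (size 24, align 2) → ends 30
within Header: seq at 0
6 + 0 = 6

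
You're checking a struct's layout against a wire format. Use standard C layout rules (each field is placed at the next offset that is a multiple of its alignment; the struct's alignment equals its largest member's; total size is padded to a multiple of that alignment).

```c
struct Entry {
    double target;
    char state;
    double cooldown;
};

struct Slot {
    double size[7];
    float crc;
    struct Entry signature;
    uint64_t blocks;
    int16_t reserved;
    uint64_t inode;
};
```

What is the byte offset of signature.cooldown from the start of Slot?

80

Entry: @0: target [8B, align 8] → 8; @8: state [1B, align 1] → 9; +7 pad (align 8); @16: cooldown [8B, align 8] → 24; size 24, align 8
@0: size [56B, align 8] → 56
@56: crc [4B, align 4] → 60
+4 pad (align 8)
@64: signature [24B, align 8] → 88
within Entry: cooldown at 16
64 + 16 = 80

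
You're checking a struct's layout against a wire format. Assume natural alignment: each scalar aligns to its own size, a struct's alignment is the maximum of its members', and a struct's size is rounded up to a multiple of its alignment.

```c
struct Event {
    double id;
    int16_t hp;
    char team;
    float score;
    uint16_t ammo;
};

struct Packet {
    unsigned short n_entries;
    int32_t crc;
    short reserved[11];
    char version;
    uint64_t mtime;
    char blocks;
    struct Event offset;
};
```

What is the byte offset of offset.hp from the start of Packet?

56

Event: id at 0 (size 8, align 8) → ends 8; hp at 8 (size 2, align 2) → ends 10; team at 10 (size 1, align 1) → ends 11; pad 1 to align 4 for score; score at 12 (size 4, align 4) → ends 16; ammo at 16 (size 2, align 2) → ends 18; tail pad 6 to reach multiple of 8; total 24 bytes, alignment 8
n_entries at 0 (size 2, align 2) → ends 2
pad 2 to align 4 for crc
crc at 4 (size 4, align 4) → ends 8
reserved at 8 (size 22, align 2) → ends 30
version at 30 (size 1, align 1) → ends 31
pad 1 to align 8 for mtime
mtime at 32 (size 8, align 8) → ends 40
blocks at 40 (size 1, align 1) → ends 41
pad 7 to align 8 for offset
offset at 48 (size 24, align 8) → ends 72
within Event: hp at 8
48 + 8 = 56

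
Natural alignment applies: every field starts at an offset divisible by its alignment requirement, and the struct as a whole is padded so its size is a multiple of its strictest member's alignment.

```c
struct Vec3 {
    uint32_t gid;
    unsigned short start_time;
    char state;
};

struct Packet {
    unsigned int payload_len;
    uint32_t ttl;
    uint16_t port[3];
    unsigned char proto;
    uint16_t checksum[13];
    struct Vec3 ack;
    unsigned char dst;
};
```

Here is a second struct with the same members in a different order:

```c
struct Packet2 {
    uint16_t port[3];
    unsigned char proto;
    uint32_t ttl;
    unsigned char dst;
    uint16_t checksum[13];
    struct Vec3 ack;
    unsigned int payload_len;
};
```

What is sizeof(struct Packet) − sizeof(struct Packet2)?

Vec3: gid at 0 (size 4, align 4) → ends 4; start_time at 4 (size 2, align 2) → ends 6; state at 6 (size 1, align 1) → ends 7; tail pad 1 to reach multiple of 4; total 8 bytes, alignment 4
payload_len at 0 (size 4, align 4) → ends 4
ttl at 4 (size 4, align 4) → ends 8
port at 8 (size 6, align 2) → ends 14
proto at 14 (size 1, align 1) → ends 15
pad 1 to align 2 for checksum
checksum at 16 (size 26, align 2) → ends 42
pad 2 to align 4 for ack
ack at 44 (size 8, align 4) → ends 52
dst at 52 (size 1, align 1) → ends 53
tail pad 3 to reach multiple of 4
total 56 bytes, alignment 4
— Packet2 —
port at 0 (size 6, align 2) → ends 6
proto at 6 (size 1, align 1) → ends 7
pad 1 to align 4 for ttl
ttl at 8 (size 4, align 4) → ends 12
dst at 12 (size 1, align 1) → ends 13
pad 1 to align 2 for checksum
checksum at 14 (size 26, align 2) → ends 40
ack at 40 (size 8, align 4) → ends 48
payload_len at 48 (size 4, align 4) → ends 52
total 52 bytes, alignment 4
56 − 52 = 4

4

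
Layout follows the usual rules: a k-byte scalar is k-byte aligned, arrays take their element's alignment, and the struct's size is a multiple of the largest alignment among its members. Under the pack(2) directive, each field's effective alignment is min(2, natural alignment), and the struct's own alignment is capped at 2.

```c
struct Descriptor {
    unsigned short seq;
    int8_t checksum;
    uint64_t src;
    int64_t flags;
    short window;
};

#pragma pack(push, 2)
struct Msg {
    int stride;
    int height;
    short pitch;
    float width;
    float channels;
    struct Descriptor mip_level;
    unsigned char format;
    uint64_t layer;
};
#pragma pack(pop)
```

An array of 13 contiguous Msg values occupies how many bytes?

780

Descriptor: 0..2  seq  (2B, 2-aligned); 2..3  checksum  (1B, 1-aligned); 3..8  -- padding (5B); 8..16  src  (8B, 8-aligned); 16..24  flags  (8B, 8-aligned); 24..26  window  (2B, 2-aligned); 26..32  -- tail padding (6B); sizeof = 32, alignof = 8
0..4  stride  (4B, 2-aligned)
4..8  height  (4B, 2-aligned)
8..10  pitch  (2B, 2-aligned)
10..14  width  (4B, 2-aligned)
14..18  channels  (4B, 2-aligned)
18..50  mip_level  (32B, 2-aligned)
50..51  format  (1B, 1-aligned)
51..52  -- padding (1B)
52..60  layer  (8B, 2-aligned)
sizeof = 60, alignof = 2
array of 13: 13 × 60 = 780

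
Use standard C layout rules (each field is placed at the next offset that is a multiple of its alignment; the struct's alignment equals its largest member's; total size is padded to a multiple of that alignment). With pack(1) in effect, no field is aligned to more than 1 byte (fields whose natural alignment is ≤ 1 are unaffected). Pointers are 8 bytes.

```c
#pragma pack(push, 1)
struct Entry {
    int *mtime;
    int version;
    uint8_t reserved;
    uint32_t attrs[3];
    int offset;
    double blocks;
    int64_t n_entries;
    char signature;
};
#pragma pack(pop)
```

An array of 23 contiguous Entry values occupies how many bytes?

1058

mtime at 0 (size 8, align 1) → ends 8
version at 8 (size 4, align 1) → ends 12
reserved at 12 (size 1, align 1) → ends 13
attrs at 13 (size 12, align 1) → ends 25
offset at 25 (size 4, align 1) → ends 29
blocks at 29 (size 8, align 1) → ends 37
n_entries at 37 (size 8, align 1) → ends 45
signature at 45 (size 1, align 1) → ends 46
total 46 bytes, alignment 1
array of 23: 23 × 46 = 1058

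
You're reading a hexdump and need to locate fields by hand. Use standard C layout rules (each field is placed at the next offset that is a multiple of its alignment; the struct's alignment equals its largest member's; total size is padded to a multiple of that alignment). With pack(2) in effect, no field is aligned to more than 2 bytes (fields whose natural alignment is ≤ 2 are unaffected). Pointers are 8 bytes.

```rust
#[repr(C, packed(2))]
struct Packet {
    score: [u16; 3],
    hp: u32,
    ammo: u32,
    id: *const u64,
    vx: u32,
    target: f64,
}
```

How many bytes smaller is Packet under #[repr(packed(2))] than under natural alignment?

6

natural layout:
  @0: score [6B, align 2] → 6
  +2 pad (align 4)
  @8: hp [4B, align 4] → 12
  @12: ammo [4B, align 4] → 16
  @16: id [8B, align 8] → 24
  @24: vx [4B, align 4] → 28
  +4 pad (align 8)
  @32: target [8B, align 8] → 40
  size 40, align 8
packed(2) layout:
  @0: score [6B, align 2] → 6
  @6: hp [4B, align 2] → 10
  @10: ammo [4B, align 2] → 14
  @14: id [8B, align 2] → 22
  @22: vx [4B, align 2] → 26
  @26: target [8B, align 2] → 34
  size 34, align 2
40 − 34 = 6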